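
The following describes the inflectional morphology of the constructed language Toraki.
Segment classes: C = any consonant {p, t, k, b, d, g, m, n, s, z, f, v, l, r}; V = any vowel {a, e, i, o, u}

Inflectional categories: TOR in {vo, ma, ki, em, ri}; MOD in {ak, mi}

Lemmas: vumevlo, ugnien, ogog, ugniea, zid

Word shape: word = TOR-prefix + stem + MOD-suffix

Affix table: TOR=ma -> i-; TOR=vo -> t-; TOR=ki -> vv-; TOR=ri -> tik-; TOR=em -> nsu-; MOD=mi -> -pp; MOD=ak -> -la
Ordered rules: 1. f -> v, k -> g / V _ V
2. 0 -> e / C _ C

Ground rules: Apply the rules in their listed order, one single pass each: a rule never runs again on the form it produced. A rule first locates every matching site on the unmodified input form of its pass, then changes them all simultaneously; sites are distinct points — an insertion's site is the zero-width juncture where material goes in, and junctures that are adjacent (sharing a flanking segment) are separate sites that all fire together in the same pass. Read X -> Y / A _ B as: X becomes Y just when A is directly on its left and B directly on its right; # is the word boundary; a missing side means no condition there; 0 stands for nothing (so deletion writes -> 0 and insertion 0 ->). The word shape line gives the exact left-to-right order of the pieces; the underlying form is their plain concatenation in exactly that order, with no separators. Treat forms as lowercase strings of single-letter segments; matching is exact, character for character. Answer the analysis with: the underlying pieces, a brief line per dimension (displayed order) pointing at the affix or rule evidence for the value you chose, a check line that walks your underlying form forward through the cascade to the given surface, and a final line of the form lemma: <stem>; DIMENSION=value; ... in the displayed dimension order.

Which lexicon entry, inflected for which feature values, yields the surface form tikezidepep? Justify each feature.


underlying: tik-zid-pp
TOR=ri - signalled by the affix tik-
MOD=mi - signalled by the affix -pp
check: tikzidpp -> tikzidpp -> tikezidepep
lemma: zid; TOR=ri; MOD=mi


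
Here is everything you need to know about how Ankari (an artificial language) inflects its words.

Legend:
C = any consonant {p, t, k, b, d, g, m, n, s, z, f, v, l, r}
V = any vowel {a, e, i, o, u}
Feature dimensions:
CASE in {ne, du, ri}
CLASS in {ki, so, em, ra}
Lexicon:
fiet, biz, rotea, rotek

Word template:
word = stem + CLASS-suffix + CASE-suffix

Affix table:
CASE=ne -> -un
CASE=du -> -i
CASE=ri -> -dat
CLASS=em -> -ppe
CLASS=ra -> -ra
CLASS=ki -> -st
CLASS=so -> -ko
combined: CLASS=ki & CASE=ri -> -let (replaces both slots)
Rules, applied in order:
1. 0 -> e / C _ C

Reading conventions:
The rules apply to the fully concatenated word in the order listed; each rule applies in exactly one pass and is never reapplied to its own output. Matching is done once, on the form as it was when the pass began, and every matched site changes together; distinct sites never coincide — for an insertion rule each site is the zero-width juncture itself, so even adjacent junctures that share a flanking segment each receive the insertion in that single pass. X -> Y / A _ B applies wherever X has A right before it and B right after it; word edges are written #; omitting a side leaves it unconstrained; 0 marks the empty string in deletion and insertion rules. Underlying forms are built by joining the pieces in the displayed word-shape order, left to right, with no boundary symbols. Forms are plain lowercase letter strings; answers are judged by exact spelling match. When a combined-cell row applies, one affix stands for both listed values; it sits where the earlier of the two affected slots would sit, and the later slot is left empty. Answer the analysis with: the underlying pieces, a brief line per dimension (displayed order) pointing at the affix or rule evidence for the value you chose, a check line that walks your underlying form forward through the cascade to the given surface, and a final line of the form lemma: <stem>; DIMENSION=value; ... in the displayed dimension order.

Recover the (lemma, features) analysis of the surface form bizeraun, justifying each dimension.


underlying: biz-ra-un
CASE=ne - signalled by the affix -un
CLASS=ra - signalled by the affix -ra
check: bizraun -> bizeraun
lemma: biz; CASE=ne; CLASS=ra


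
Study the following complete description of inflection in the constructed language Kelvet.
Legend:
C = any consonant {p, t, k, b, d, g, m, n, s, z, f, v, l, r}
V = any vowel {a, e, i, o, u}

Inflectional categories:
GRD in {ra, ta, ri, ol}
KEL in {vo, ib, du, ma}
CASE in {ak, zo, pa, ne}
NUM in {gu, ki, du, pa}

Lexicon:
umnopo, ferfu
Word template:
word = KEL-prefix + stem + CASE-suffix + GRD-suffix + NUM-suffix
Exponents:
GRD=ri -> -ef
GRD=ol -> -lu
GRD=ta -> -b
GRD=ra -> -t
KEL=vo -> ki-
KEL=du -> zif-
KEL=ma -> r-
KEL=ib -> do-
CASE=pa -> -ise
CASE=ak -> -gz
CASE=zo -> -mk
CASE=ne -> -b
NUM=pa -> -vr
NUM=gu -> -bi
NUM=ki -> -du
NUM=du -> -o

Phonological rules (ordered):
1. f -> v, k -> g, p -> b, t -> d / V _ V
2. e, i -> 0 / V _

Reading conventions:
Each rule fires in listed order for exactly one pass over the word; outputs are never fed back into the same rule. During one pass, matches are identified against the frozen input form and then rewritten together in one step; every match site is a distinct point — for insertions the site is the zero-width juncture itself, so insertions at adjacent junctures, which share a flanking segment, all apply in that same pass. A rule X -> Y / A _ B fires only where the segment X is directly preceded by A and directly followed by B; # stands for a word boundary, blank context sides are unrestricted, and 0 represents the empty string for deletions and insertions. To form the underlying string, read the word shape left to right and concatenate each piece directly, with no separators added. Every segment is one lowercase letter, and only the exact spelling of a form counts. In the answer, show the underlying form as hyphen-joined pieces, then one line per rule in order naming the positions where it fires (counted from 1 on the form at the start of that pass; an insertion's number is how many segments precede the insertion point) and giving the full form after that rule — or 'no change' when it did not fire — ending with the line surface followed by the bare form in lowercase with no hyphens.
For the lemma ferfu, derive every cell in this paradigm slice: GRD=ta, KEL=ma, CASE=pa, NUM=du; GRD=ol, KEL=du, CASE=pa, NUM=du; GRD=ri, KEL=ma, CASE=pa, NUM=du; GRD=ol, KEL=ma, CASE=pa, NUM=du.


cell GRD=ta, KEL=ma, CASE=pa, NUM=du:
underlying: r-ferfu-ise-b-o
1. f -> v, k -> g, p -> b, t -> d / V _ V: no change
2. e, i -> 0 / V _: fires at position(s) 7: rferfusebo
surface: rferfusebo

cell GRD=ol, KEL=du, CASE=pa, NUM=du:
underlying: zif-ferfu-ise-lu-o
1. f -> v, k -> g, p -> b, t -> d / V _ V: no change
2. e, i -> 0 / V _: fires at position(s) 9: zifferfuseluo
surface: zifferfuseluo

cell GRD=ri, KEL=ma, CASE=pa, NUM=du:
underlying: r-ferfu-ise-ef-o
1. f -> v, k -> g, p -> b, t -> d / V _ V: fires at position(s) 11: rferfuiseevo
2. e, i -> 0 / V _: fires at position(s) 7, 10: rferfusevo
surface: rferfusevo

cell GRD=ol, KEL=ma, CASE=pa, NUM=du:
underlying: r-ferfu-ise-lu-o
1. f -> v, k -> g, p -> b, t -> d / V _ V: no change
2. e, i -> 0 / V _: fires at position(s) 7: rferfuseluo
surface: rferfuseluo


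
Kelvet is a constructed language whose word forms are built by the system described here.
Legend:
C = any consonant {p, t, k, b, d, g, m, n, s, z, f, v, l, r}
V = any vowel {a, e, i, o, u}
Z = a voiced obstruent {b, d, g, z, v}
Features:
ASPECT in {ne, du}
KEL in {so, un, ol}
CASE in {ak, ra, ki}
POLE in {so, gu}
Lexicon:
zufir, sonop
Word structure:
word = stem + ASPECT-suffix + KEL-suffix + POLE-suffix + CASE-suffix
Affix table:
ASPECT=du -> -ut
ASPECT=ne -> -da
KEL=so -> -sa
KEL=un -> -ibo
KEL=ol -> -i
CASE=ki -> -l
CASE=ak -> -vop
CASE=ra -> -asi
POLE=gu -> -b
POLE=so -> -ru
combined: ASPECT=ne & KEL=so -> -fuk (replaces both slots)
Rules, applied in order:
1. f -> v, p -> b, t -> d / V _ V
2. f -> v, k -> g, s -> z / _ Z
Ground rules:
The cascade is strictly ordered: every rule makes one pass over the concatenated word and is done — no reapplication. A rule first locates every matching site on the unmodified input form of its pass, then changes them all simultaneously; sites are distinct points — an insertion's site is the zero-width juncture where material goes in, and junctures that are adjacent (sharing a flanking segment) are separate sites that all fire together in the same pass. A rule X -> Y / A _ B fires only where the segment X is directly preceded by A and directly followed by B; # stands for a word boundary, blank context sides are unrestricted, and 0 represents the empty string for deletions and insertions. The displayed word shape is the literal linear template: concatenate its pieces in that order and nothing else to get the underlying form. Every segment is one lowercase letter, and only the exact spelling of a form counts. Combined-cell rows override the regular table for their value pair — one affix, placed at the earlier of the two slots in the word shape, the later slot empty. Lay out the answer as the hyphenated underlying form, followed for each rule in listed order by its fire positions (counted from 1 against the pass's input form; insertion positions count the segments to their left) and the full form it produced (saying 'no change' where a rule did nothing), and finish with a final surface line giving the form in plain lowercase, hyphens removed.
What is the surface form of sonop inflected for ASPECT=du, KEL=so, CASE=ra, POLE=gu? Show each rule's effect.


underlying: sonop-ut-sa-b-asi
1. f -> v, p -> b, t -> d / V _ V: fires at position(s) 5: sonobutsabasi
2. f -> v, k -> g, s -> z / _ Z: no change
surface: sonobutsabasi


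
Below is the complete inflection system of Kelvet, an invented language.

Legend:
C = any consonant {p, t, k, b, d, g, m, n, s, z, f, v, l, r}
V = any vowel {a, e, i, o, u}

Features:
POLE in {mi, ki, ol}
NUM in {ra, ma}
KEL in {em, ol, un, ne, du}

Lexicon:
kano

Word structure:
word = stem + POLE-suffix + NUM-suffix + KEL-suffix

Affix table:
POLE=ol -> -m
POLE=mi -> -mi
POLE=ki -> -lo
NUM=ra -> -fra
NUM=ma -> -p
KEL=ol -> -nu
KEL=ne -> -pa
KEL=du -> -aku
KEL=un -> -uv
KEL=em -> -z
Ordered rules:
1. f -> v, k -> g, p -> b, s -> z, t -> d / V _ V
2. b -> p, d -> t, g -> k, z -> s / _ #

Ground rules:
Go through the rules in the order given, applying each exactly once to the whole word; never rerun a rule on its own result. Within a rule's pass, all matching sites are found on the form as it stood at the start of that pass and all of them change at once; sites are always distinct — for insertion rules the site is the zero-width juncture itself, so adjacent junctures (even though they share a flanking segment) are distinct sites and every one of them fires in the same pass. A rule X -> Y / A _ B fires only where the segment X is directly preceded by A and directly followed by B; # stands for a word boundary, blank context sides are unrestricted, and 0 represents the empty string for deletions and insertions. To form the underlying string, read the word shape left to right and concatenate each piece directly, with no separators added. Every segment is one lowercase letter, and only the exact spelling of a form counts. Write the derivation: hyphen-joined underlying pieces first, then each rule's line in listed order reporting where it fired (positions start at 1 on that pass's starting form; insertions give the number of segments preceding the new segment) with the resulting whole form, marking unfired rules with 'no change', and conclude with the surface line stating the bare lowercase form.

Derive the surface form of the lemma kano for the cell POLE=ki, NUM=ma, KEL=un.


underlying: kano-lo-p-uv
1. f -> v, k -> g, p -> b, s -> z, t -> d / V _ V: fires at position(s) 7: kanolobuv
2. b -> p, d -> t, g -> k, z -> s / _ #: no change
surface: kanolobuv


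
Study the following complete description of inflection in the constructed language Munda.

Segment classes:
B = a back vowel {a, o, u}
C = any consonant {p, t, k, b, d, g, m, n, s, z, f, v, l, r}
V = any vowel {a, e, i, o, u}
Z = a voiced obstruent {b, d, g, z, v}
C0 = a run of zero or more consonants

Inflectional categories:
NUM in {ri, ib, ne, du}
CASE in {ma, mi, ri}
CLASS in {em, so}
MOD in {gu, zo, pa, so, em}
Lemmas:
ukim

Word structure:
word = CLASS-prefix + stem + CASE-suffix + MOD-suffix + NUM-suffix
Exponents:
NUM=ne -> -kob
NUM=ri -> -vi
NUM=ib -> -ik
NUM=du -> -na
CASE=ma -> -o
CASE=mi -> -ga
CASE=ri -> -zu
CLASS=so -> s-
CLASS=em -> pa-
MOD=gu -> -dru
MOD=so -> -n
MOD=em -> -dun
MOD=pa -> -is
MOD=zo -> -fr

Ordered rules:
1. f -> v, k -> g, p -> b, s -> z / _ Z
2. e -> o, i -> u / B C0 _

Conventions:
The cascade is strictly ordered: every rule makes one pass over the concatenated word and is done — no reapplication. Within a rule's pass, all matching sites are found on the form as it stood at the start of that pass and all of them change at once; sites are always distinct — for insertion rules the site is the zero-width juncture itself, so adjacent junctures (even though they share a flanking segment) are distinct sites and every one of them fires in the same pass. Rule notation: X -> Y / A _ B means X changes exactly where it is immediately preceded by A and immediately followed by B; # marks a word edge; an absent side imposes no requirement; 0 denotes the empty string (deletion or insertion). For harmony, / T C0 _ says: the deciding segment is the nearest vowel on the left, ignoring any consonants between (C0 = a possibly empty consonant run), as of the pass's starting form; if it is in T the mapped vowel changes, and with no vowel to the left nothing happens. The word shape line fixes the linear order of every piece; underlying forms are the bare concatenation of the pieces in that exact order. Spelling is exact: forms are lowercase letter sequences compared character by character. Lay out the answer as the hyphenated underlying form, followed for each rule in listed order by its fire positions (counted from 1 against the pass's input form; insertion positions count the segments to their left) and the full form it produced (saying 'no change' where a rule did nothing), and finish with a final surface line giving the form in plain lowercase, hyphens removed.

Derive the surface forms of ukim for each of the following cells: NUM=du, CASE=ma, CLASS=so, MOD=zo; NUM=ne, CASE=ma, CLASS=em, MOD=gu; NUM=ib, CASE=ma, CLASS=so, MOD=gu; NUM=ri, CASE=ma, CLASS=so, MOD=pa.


cell NUM=du, CASE=ma, CLASS=so, MOD=zo:
underlying: s-ukim-o-fr-na
1. f -> v, k -> g, p -> b, s -> z / _ Z: no change
2. e -> o, i -> u / B C0 _: fires at position(s) 4: sukumofrna
surface: sukumofrna

cell NUM=ne, CASE=ma, CLASS=em, MOD=gu:
underlying: pa-ukim-o-dru-kob
1. f -> v, k -> g, p -> b, s -> z / _ Z: no change
2. e -> o, i -> u / B C0 _: fires at position(s) 5: paukumodrukob
surface: paukumodrukob

cell NUM=ib, CASE=ma, CLASS=so, MOD=gu:
underlying: s-ukim-o-dru-ik
1. f -> v, k -> g, p -> b, s -> z / _ Z: no change
2. e -> o, i -> u / B C0 _: fires at position(s) 4, 10: sukumodruuk
surface: sukumodruuk

cell NUM=ri, CASE=ma, CLASS=so, MOD=pa:
underlying: s-ukim-o-is-vi
1. f -> v, k -> g, p -> b, s -> z / _ Z: fires at position(s) 8: sukimoizvi
2. e -> o, i -> u / B C0 _: fires at position(s) 4, 7: sukumouzvi
surface: sukumouzvi


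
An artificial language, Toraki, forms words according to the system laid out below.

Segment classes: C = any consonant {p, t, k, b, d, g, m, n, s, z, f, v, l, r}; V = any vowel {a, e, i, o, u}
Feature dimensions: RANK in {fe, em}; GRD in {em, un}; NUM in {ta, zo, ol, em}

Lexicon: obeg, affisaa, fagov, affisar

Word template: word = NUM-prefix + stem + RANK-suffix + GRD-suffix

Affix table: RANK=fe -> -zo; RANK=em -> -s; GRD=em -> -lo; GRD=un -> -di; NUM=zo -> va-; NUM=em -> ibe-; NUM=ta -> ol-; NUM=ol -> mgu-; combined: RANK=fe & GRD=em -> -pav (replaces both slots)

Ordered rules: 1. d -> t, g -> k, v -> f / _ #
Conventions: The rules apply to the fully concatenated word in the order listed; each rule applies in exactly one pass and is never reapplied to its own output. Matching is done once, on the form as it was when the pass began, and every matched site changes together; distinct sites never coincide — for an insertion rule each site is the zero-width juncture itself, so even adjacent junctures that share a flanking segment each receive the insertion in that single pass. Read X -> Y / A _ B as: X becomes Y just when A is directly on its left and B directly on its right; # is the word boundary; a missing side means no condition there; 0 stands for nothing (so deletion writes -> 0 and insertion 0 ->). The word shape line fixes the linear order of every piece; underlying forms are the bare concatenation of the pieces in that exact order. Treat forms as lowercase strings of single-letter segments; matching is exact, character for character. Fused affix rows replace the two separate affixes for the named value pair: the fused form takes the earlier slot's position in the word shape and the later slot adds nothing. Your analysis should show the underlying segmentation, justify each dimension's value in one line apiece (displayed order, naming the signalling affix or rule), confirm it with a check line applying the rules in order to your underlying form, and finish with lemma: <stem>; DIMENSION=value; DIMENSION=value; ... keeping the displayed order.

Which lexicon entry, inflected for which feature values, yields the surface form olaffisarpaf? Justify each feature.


underlying: ol-affisar-pav
RANK=fe - signalled by the combined affix row
GRD=em - signalled by the combined affix row
NUM=ta - signalled by the affix ol-
check: olaffisarpav -> olaffisarpaf
lemma: affisar; RANK=fe; GRD=em; NUM=ta


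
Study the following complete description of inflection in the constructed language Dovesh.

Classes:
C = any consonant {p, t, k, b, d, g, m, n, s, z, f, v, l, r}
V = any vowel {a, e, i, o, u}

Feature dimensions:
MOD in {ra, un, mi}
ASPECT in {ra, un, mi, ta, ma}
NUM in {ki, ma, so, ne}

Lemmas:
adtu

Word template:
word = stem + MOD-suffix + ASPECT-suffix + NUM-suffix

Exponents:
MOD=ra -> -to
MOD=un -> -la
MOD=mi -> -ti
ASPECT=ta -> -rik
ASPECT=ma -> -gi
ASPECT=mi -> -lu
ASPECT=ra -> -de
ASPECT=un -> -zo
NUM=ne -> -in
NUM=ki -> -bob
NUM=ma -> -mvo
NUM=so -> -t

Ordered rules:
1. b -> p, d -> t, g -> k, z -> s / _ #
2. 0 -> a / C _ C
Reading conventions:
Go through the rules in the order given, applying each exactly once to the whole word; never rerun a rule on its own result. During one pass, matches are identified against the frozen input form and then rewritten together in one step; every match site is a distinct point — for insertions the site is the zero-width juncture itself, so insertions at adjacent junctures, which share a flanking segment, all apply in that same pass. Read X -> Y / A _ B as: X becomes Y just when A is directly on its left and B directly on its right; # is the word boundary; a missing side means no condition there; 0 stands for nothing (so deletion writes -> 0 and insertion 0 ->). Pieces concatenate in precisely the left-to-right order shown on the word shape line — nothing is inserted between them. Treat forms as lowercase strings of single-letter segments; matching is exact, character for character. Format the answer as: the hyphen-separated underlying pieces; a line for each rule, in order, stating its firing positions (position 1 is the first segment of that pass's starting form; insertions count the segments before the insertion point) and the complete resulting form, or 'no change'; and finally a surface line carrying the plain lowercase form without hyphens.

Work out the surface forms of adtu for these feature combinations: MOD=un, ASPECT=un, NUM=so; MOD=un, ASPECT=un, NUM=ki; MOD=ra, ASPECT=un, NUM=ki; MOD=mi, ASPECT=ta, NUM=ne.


cell MOD=un, ASPECT=un, NUM=so:
underlying: adtu-la-zo-t
1. b -> p, d -> t, g -> k, z -> s / _ #: no change
2. 0 -> a / C _ C: inserts after position(s) 2: adatulazot
surface: adatulazot

cell MOD=un, ASPECT=un, NUM=ki:
underlying: adtu-la-zo-bob
1. b -> p, d -> t, g -> k, z -> s / _ #: fires at position(s) 11: adtulazobop
2. 0 -> a / C _ C: inserts after position(s) 2: adatulazobop
surface: adatulazobop

cell MOD=ra, ASPECT=un, NUM=ki:
underlying: adtu-to-zo-bob
1. b -> p, d -> t, g -> k, z -> s / _ #: fires at position(s) 11: adtutozobop
2. 0 -> a / C _ C: inserts after position(s) 2: adatutozobop
surface: adatutozobop

cell MOD=mi, ASPECT=ta, NUM=ne:
underlying: adtu-ti-rik-in
1. b -> p, d -> t, g -> k, z -> s / _ #: no change
2. 0 -> a / C _ C: inserts after position(s) 2: adatutirikin
surface: adatutirikin


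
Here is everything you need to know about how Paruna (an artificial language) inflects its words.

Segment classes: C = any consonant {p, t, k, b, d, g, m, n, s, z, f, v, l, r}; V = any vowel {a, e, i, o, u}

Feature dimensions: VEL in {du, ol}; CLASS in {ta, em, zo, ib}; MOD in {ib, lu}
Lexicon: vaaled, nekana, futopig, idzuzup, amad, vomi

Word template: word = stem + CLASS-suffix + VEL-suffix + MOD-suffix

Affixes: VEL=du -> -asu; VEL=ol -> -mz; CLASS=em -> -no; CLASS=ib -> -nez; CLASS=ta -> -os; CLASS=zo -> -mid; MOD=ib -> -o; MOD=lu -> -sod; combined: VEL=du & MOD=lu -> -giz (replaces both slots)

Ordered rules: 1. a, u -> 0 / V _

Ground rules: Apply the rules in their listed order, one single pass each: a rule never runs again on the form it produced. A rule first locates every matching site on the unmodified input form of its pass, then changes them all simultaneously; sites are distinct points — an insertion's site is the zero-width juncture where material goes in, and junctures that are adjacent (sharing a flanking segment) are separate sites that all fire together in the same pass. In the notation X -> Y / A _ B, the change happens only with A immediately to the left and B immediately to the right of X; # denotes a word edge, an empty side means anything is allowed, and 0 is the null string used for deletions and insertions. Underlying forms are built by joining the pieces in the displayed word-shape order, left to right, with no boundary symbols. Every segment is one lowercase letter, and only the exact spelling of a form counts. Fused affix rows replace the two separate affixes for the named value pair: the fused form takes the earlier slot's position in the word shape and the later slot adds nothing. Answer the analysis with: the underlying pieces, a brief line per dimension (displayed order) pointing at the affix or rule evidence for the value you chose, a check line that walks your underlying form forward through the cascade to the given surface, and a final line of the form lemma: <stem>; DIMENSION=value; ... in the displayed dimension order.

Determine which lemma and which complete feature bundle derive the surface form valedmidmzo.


underlying: vaaled-mid-mz-o
VEL=ol - signalled by the affix -mz
CLASS=zo - signalled by the affix -mid
MOD=ib - signalled by the affix -o
check: vaaledmidmzo -> valedmidmzo
lemma: vaaled; VEL=ol; CLASS=zo; MOD=ib


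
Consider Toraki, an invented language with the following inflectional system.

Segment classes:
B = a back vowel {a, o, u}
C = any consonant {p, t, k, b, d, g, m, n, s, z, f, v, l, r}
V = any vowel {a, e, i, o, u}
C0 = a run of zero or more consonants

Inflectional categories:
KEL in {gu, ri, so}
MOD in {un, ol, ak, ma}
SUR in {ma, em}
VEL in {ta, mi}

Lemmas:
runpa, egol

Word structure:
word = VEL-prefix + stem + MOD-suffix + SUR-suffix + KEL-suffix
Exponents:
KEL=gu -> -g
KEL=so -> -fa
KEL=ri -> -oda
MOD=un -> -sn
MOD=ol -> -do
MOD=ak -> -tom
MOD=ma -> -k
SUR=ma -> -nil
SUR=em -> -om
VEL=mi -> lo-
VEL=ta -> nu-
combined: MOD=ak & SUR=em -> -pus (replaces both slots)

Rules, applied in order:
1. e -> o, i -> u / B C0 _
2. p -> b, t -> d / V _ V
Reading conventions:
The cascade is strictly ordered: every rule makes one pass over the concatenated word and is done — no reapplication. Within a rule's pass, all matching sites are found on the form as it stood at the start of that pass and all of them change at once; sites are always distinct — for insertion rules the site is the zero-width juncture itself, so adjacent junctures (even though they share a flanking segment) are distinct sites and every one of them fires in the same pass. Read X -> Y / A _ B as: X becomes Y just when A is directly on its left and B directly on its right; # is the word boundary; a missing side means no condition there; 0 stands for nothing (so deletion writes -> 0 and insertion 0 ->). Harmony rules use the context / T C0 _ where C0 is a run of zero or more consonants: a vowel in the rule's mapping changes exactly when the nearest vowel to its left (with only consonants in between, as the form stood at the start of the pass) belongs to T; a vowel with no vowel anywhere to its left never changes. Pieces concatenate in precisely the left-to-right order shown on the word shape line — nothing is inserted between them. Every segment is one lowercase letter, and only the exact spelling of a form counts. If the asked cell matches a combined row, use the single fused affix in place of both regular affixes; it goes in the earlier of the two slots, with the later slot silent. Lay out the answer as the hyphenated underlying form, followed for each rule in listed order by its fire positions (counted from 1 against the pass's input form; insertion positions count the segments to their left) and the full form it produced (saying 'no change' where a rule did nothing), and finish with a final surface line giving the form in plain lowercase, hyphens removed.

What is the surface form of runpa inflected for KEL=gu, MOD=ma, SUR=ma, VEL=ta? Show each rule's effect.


underlying: nu-runpa-k-nil-g
1. e -> o, i -> u / B C0 _: fires at position(s) 10: nurunpaknulg
2. p -> b, t -> d / V _ V: no change
surface: nurunpaknulg


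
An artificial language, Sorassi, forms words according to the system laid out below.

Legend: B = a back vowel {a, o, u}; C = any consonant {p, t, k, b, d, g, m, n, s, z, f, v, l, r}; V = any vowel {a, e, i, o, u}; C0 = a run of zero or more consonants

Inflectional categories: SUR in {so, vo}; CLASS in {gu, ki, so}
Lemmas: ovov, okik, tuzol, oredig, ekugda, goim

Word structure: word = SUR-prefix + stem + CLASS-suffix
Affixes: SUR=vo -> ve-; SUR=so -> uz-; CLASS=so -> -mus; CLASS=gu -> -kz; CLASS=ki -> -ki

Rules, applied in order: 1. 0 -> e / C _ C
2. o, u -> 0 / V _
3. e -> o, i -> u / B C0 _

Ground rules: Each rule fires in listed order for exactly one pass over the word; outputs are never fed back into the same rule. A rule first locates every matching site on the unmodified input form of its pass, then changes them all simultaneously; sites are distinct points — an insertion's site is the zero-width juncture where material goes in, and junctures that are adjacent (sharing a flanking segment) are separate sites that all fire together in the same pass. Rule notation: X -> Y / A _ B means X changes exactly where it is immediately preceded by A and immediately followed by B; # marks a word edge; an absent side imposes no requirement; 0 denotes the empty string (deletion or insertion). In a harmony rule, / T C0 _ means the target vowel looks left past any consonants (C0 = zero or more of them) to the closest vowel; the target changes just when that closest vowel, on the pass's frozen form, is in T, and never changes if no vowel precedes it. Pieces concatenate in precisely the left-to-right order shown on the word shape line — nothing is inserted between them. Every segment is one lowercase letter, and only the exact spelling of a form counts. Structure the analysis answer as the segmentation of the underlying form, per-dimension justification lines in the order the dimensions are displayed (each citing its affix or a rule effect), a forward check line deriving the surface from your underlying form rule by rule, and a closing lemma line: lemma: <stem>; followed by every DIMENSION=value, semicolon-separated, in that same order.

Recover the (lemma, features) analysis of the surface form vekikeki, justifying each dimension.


underlying: ve-okik-ki
SUR=vo - signalled by the affix ve-
CLASS=ki - signalled by the affix -ki
check: veokikki -> veokikeki -> vekikeki -> vekikeki
lemma: okik; SUR=vo; CLASS=ki


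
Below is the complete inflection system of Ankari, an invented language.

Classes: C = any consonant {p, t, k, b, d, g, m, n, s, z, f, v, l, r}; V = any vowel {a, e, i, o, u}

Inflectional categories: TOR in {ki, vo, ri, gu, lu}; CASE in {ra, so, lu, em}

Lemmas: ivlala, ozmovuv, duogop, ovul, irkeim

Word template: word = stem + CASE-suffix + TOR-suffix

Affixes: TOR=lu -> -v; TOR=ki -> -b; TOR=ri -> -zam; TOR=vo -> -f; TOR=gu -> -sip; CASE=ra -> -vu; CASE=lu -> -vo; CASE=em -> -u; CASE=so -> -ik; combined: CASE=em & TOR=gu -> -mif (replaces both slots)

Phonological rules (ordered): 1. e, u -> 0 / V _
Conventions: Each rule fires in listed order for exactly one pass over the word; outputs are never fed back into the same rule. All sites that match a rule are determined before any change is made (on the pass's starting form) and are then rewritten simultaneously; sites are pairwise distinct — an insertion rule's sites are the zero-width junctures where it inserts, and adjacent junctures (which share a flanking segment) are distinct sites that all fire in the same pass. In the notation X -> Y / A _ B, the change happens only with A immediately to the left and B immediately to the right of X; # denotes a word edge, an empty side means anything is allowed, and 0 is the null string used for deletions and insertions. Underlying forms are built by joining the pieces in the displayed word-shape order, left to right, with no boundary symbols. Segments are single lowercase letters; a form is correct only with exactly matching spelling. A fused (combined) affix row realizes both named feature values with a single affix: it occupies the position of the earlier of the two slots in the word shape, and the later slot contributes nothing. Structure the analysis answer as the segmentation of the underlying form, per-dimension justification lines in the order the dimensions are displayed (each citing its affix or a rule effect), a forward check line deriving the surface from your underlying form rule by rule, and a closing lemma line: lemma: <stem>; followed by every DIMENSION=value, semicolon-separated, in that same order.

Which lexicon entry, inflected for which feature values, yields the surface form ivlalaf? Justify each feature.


underlying: ivlala-u-f
TOR=vo - signalled by the affix -f
CASE=em - signalled by the affix -u
check: ivlalauf -> ivlalaf
lemma: ivlala; TOR=vo; CASE=em


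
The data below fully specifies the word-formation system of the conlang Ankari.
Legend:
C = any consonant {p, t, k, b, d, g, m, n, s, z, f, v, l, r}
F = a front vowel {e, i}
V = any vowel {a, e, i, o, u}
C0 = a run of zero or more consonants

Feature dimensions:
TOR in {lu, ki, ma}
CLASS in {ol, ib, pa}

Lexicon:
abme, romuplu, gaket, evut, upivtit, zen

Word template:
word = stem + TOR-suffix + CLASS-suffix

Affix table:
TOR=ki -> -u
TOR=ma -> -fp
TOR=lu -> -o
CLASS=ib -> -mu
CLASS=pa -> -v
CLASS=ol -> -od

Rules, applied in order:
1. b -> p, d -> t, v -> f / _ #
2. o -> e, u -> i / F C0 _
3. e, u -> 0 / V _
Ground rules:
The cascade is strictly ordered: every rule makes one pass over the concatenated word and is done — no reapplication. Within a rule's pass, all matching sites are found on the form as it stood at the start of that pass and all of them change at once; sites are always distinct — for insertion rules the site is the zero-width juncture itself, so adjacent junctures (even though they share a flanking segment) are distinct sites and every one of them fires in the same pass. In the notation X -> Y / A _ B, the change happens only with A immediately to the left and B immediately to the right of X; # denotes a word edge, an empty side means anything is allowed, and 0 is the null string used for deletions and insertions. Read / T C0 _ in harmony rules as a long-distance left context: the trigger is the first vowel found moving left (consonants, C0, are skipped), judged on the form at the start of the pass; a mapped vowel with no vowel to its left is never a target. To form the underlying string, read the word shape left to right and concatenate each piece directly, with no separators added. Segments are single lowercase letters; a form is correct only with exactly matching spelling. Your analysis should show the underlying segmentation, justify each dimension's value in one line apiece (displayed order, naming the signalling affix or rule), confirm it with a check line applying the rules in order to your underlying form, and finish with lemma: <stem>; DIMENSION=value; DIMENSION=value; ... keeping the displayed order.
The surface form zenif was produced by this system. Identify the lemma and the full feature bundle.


underlying: zen-u-v
TOR=ki - signalled by the affix -u
CLASS=pa - signalled by the affix -v
check: zenuv -> zenuf -> zenif -> zenif
lemma: zen; TOR=ki; CLASS=pa


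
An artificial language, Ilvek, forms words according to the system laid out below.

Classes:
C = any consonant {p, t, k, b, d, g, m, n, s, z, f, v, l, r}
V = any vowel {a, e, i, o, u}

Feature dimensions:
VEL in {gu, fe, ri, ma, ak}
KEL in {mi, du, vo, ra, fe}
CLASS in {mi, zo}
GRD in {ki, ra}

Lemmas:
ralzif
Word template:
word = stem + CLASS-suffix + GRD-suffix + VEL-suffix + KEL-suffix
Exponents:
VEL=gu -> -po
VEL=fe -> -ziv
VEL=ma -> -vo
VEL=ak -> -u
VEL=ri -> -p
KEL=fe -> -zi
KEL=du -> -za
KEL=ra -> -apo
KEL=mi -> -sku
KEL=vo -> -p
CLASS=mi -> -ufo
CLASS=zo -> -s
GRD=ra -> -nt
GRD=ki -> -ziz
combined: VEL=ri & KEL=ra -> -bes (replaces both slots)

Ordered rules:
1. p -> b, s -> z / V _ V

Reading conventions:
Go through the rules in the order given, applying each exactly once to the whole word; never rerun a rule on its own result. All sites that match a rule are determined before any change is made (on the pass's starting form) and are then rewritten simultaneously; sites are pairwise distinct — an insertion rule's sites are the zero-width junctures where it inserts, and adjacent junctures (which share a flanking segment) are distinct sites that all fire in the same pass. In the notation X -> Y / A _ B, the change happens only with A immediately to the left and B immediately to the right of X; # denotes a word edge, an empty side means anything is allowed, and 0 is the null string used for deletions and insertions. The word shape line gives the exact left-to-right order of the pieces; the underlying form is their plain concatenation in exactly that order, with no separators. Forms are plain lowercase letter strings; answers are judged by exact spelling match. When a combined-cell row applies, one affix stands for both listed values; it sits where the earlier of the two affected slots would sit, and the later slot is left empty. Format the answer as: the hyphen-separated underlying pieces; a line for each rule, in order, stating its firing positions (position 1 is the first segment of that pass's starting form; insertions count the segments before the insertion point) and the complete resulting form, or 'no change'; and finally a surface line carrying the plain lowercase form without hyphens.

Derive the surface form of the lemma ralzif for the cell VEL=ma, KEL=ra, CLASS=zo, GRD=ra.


underlying: ralzif-s-nt-vo-apo
1. p -> b, s -> z / V _ V: fires at position(s) 13: ralzifsntvoabo
surface: ralzifsntvoabo


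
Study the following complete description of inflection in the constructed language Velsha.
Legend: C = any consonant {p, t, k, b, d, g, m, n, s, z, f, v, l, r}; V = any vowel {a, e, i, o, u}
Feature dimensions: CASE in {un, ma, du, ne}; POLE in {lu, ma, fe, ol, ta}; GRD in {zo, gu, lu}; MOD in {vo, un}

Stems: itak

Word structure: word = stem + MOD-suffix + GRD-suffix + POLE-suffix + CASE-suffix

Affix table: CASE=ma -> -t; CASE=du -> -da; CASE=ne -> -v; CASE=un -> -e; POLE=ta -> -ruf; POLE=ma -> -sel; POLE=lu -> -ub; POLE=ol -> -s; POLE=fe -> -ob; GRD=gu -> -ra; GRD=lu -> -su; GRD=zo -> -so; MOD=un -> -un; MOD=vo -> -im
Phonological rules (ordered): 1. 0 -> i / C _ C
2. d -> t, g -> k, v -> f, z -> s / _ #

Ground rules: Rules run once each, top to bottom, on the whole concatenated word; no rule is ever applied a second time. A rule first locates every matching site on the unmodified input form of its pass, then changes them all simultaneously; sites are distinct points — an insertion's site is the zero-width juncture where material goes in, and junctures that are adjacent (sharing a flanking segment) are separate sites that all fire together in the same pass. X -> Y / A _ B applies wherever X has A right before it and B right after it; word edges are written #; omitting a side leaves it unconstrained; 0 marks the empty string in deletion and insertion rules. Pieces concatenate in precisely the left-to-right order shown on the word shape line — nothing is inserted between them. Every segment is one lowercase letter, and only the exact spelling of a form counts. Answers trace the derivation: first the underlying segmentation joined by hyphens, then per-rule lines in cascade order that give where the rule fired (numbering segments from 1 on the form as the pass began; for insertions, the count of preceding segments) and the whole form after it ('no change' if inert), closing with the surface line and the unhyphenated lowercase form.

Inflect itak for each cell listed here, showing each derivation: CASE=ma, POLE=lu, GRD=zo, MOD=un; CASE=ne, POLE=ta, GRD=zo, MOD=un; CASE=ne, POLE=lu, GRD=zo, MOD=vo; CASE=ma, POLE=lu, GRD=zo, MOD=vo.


cell CASE=ma, POLE=lu, GRD=zo, MOD=un:
underlying: itak-un-so-ub-t
1. 0 -> i / C _ C: inserts after position(s) 6, 10: itakunisoubit
2. d -> t, g -> k, v -> f, z -> s / _ #: no change
surface: itakunisoubit

cell CASE=ne, POLE=ta, GRD=zo, MOD=un:
underlying: itak-un-so-ruf-v
1. 0 -> i / C _ C: inserts after position(s) 6, 11: itakunisorufiv
2. d -> t, g -> k, v -> f, z -> s / _ #: fires at position(s) 14: itakunisorufif
surface: itakunisorufif

cell CASE=ne, POLE=lu, GRD=zo, MOD=vo:
underlying: itak-im-so-ub-v
1. 0 -> i / C _ C: inserts after position(s) 6, 10: itakimisoubiv
2. d -> t, g -> k, v -> f, z -> s / _ #: fires at position(s) 13: itakimisoubif
surface: itakimisoubif

cell CASE=ma, POLE=lu, GRD=zo, MOD=vo:
underlying: itak-im-so-ub-t
1. 0 -> i / C _ C: inserts after position(s) 6, 10: itakimisoubit
2. d -> t, g -> k, v -> f, z -> s / _ #: no change
surface: itakimisoubit


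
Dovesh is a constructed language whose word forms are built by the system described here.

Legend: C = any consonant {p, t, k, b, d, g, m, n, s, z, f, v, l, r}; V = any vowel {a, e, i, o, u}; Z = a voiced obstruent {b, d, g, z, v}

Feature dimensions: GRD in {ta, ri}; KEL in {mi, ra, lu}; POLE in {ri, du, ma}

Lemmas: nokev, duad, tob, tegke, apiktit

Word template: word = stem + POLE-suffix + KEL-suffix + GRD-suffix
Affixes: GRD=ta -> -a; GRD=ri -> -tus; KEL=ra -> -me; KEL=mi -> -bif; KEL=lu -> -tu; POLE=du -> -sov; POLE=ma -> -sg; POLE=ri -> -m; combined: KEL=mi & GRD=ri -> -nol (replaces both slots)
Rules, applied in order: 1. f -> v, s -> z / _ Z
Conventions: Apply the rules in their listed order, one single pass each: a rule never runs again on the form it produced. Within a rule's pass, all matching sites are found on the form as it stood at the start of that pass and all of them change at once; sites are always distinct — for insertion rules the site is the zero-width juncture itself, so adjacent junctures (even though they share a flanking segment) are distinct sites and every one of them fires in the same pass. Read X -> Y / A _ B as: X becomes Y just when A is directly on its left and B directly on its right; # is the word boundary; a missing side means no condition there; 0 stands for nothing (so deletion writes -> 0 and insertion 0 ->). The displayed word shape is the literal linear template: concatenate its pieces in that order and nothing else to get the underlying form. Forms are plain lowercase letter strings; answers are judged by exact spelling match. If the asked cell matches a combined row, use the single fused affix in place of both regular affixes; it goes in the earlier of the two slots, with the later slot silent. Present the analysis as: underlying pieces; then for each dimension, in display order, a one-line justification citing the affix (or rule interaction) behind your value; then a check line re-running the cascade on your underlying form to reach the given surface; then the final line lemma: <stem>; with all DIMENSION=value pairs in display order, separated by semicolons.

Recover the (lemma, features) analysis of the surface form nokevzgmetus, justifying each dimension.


underlying: nokev-sg-me-tus
GRD=ri - signalled by the affix -tus
KEL=ra - signalled by the affix -me
POLE=ma - signalled by the affix -sg
check: nokevsgmetus -> nokevzgmetus
lemma: nokev; GRD=ri; KEL=ra; POLE=ma
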